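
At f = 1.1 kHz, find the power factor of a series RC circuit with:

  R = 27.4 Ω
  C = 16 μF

Step 1 — Angular frequency: ω = 2π·f = 2π·1100 = 6912 rad/s.
Step 2 — Component impedances:
  R: Z = R = 27.4 Ω
  C: Z = 1/(jωC) = -j/(ω·C) = 0 - j9.043 Ω
Step 3 — Series combination: Z_total = R + C = 27.4 - j9.043 Ω = 28.85∠-18.3° Ω.
Step 4 — Power factor: PF = cos(φ) = Re(Z)/|Z| = 27.4/28.854 = 0.9496.
Step 5 — Type: Im(Z) = -9.043 ⇒ leading (phase φ = -18.3°).

PF = 0.9496 (leading, φ = -18.3°)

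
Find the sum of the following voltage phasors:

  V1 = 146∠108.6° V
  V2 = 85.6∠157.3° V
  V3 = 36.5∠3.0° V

Step 1 — Convert each phasor to rectangular form:
  V1 = 146·(cos(108.6°) + j·sin(108.6°)) = -46.57 + j138.4 V
  V2 = 85.6·(cos(157.3°) + j·sin(157.3°)) = -78.97 + j33.03 V
  V3 = 36.5·(cos(3.0°) + j·sin(3.0°)) = 36.45 + j1.91 V
Step 2 — Sum components: V_total = -89.09 + j173.3 V.
Step 3 — Convert to polar: |V_total| = 194.9 V, ∠V_total = 117.2°.

V_total = 194.9∠117.2° V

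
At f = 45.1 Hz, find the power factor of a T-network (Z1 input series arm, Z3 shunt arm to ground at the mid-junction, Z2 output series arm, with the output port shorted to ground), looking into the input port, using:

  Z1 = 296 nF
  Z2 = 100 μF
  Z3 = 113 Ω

Step 1 — Angular frequency: ω = 2π·f = 2π·45.1 = 283.4 rad/s.
Step 2 — Component impedances:
  Z1: Z = 1/(jωC) = -j/(ω·C) = 0 - j1.192e+04 Ω
  Z2: Z = 1/(jωC) = -j/(ω·C) = 0 - j35.29 Ω
  Z3: Z = R = 113 Ω
Step 3 — With the output port shorted to ground, the output series arm Z2 runs from the junction to ground; the shunt arm Z3 also runs from the junction to ground. They appear in parallel: Z3 || Z2 = 10.04 - j32.15 Ω.
Step 4 — Series with input arm Z1: Z_in = Z1 + (Z3 || Z2) = 10.04 - j1.195e+04 Ω = 1.195e+04∠-90.0° Ω.
Step 5 — Power factor: PF = cos(φ) = Re(Z)/|Z| = 10.041/11954 = 0.00084.
Step 6 — Type: Im(Z) = -1.195e+04 ⇒ leading (phase φ = -90.0°).

PF = 0.00084 (leading, φ = -90.0°)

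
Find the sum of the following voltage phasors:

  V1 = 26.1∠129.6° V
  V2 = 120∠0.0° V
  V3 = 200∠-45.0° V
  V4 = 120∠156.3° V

Step 1 — Convert each phasor to rectangular form:
  V1 = 26.1·(cos(129.6°) + j·sin(129.6°)) = -16.64 + j20.11 V
  V2 = 120·(cos(0.0°) + j·sin(0.0°)) = 120 V
  V3 = 200·(cos(-45.0°) + j·sin(-45.0°)) = 141.4 - j141.4 V
  V4 = 120·(cos(156.3°) + j·sin(156.3°)) = -109.9 + j48.23 V
Step 2 — Sum components: V_total = 134.9 - j73.08 V.
Step 3 — Convert to polar: |V_total| = 153.4 V, ∠V_total = -28.4°.

V_total = 153.4∠-28.4° V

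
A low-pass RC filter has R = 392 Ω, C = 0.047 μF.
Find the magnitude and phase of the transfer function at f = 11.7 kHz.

Step 1 — Angular frequency: ω = 2π·1.17e+04 = 7.351e+04 rad/s.
Step 2 — Transfer function: H(jω) = 1/(1 + jωRC).
Step 3 — Denominator: 1 + jωRC = 1 + j·7.351e+04·392·4.7e-08 = 1 + j1.354.
Step 4 — H = 0.3528 - j0.4778.
Step 5 — Magnitude: |H| = 0.594 (-4.5 dB); phase: φ = -53.6°.

|H| = 0.594 (-4.5 dB), φ = -53.6°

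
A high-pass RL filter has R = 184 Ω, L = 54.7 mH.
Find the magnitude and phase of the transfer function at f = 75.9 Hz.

Step 1 — Angular frequency: ω = 2π·75.9 = 476.9 rad/s.
Step 2 — Transfer function: H(jω) = jωL/(R + jωL).
Step 3 — Numerator jωL = j·26.09; denominator R + jωL = 184 + j26.09.
Step 4 — H = 0.0197 + j0.139.
Step 5 — Magnitude: |H| = 0.1404 (-17.1 dB); phase: φ = 81.9°.

|H| = 0.1404 (-17.1 dB), φ = 81.9°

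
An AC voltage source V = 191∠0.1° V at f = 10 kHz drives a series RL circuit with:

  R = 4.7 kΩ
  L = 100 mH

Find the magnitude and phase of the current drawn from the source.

Step 1 — Angular frequency: ω = 2π·f = 2π·1e+04 = 6.283e+04 rad/s.
Step 2 — Component impedances:
  R: Z = R = 4700 Ω
  L: Z = jωL = j·6.283e+04·0.1 = 0 + j6283 Ω
Step 3 — Series combination: Z_total = R + L = 4700 + j6283 Ω = 7847∠53.2° Ω.
Step 4 — Source phasor: V = 191∠0.1° V = 191 + j0.3334 V.
Step 5 — Ohm's law: I = V / Z_total = (191 + j0.3334) / (4700 + j6283) = 0.01461 - j0.01947 A.
Step 6 — Convert to polar: |I| = 0.02434 A, ∠I = -53.1°.

I = 0.02434∠-53.1° A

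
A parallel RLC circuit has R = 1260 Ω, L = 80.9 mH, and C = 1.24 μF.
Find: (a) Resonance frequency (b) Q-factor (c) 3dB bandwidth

Step 1 — Resonance: ω₀ = 1/√(LC) = 1/√(0.0809·1.24e-06) = 3157 rad/s.
Step 2 — f₀ = ω₀/(2π) = 502.5 Hz.
Step 3 — Parallel Q: Q = R/(ω₀L) = 1260/(3157·0.0809) = 4.933.
Step 4 — Bandwidth: Δω = ω₀/Q = 640 rad/s; BW = Δω/(2π) = 101.9 Hz.

(a) f₀ = 502.5 Hz  (b) Q = 4.933  (c) BW = 101.9 Hz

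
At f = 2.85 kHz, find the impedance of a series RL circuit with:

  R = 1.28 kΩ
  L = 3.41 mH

Step 1 — Angular frequency: ω = 2π·f = 2π·2850 = 1.791e+04 rad/s.
Step 2 — Component impedances:
  R: Z = R = 1280 Ω
  L: Z = jωL = j·1.791e+04·0.00341 = 0 + j61.06 Ω
Step 3 — Series combination: Z_total = R + L = 1280 + j61.06 Ω = 1281∠2.7° Ω.

Z = 1280 + j61.06 Ω = 1281∠2.7° Ω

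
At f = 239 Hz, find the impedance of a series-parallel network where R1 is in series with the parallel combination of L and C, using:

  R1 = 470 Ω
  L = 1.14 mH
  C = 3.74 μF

Step 1 — Angular frequency: ω = 2π·f = 2π·239 = 1502 rad/s.
Step 2 — Component impedances:
  R1: Z = R = 470 Ω
  L: Z = jωL = j·1502·0.00114 = 0 + j1.712 Ω
  C: Z = 1/(jωC) = -j/(ω·C) = 0 - j178.1 Ω
Step 3 — Parallel branch: L || C = 1/(1/L + 1/C) = 0 + j1.729 Ω.
Step 4 — Series with R1: Z_total = R1 + (L || C) = 470 + j1.729 Ω = 470∠0.2° Ω.

Z = 470 + j1.729 Ω = 470∠0.2° Ω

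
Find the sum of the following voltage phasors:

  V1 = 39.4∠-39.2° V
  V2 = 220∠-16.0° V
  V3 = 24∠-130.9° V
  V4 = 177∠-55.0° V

Step 1 — Convert each phasor to rectangular form:
  V1 = 39.4·(cos(-39.2°) + j·sin(-39.2°)) = 30.53 - j24.9 V
  V2 = 220·(cos(-16.0°) + j·sin(-16.0°)) = 211.5 - j60.64 V
  V3 = 24·(cos(-130.9°) + j·sin(-130.9°)) = -15.71 - j18.14 V
  V4 = 177·(cos(-55.0°) + j·sin(-55.0°)) = 101.5 - j145 V
Step 2 — Sum components: V_total = 327.8 - j248.7 V.
Step 3 — Convert to polar: |V_total| = 411.5 V, ∠V_total = -37.2°.

V_total = 411.5∠-37.2° V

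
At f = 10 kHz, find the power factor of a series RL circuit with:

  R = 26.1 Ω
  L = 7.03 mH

Step 1 — Angular frequency: ω = 2π·f = 2π·1e+04 = 6.283e+04 rad/s.
Step 2 — Component impedances:
  R: Z = R = 26.1 Ω
  L: Z = jωL = j·6.283e+04·0.00703 = 0 + j441.7 Ω
Step 3 — Series combination: Z_total = R + L = 26.1 + j441.7 Ω = 442.5∠86.6° Ω.
Step 4 — Power factor: PF = cos(φ) = Re(Z)/|Z| = 26.1/442.48 = 0.05899.
Step 5 — Type: Im(Z) = 441.7 ⇒ lagging (phase φ = 86.6°).

PF = 0.05899 (lagging, φ = 86.6°)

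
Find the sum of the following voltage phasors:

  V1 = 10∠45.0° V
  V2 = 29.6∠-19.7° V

Step 1 — Convert each phasor to rectangular form:
  V1 = 10·(cos(45.0°) + j·sin(45.0°)) = 7.071 + j7.071 V
  V2 = 29.6·(cos(-19.7°) + j·sin(-19.7°)) = 27.87 - j9.978 V
Step 2 — Sum components: V_total = 34.94 - j2.907 V.
Step 3 — Convert to polar: |V_total| = 35.06 V, ∠V_total = -4.8°.

V_total = 35.06∠-4.8° V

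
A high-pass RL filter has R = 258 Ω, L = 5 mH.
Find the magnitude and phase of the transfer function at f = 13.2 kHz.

Step 1 — Angular frequency: ω = 2π·1.32e+04 = 8.294e+04 rad/s.
Step 2 — Transfer function: H(jω) = jωL/(R + jωL).
Step 3 — Numerator jωL = j·414.7; denominator R + jωL = 258 + j414.7.
Step 4 — H = 0.7209 + j0.4485.
Step 5 — Magnitude: |H| = 0.8491 (-1.4 dB); phase: φ = 31.9°.

|H| = 0.8491 (-1.4 dB), φ = 31.9°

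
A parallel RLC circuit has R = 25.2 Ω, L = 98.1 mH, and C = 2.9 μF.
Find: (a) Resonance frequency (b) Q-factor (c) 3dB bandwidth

Step 1 — Resonance: ω₀ = 1/√(LC) = 1/√(0.0981·2.9e-06) = 1875 rad/s.
Step 2 — f₀ = ω₀/(2π) = 298.4 Hz.
Step 3 — Parallel Q: Q = R/(ω₀L) = 25.2/(1875·0.0981) = 0.137.
Step 4 — Bandwidth: Δω = ω₀/Q = 1.368e+04 rad/s; BW = Δω/(2π) = 2178 Hz.

(a) f₀ = 298.4 Hz  (b) Q = 0.137  (c) BW = 2178 Hz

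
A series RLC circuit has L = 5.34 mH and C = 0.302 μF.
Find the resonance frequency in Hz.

Step 1 — Resonance condition Im(Z)=0 gives ω₀ = 1/√(LC).
Step 2 — ω₀ = 1/√(0.00534·3.02e-07) = 2.49e+04 rad/s.
Step 3 — f₀ = ω₀/(2π) = 3963 Hz.

f₀ = 3963 Hz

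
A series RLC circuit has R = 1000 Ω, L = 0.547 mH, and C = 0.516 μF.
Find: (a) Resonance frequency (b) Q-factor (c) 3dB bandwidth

Step 1 — Resonance: ω₀ = 1/√(LC) = 1/√(0.000547·5.16e-07) = 5.952e+04 rad/s.
Step 2 — f₀ = ω₀/(2π) = 9473 Hz.
Step 3 — Series Q: Q = ω₀L/R = 5.952e+04·0.000547/1000 = 0.03256.
Step 4 — Bandwidth: Δω = ω₀/Q = 1.828e+06 rad/s; BW = Δω/(2π) = 2.91e+05 Hz.

(a) f₀ = 9473 Hz  (b) Q = 0.03256  (c) BW = 2.91e+05 Hz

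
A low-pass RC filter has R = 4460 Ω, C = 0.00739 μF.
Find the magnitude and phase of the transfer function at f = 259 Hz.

Step 1 — Angular frequency: ω = 2π·259 = 1627 rad/s.
Step 2 — Transfer function: H(jω) = 1/(1 + jωRC).
Step 3 — Denominator: 1 + jωRC = 1 + j·1627·4460·7.39e-09 = 1 + j0.05364.
Step 4 — H = 0.9971 - j0.05348.
Step 5 — Magnitude: |H| = 0.9986 (-0.0 dB); phase: φ = -3.1°.

|H| = 0.9986 (-0.0 dB), φ = -3.1°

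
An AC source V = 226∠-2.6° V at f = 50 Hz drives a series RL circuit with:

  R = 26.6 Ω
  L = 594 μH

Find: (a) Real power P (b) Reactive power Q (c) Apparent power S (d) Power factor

Step 1 — Angular frequency: ω = 2π·f = 2π·50 = 314.2 rad/s.
Step 2 — Component impedances:
  R: Z = R = 26.6 Ω
  L: Z = jωL = j·314.2·0.000594 = 0 + j0.1866 Ω
Step 3 — Series combination: Z_total = R + L = 26.6 + j0.1866 Ω = 26.6∠0.4° Ω.
Step 4 — Source phasor: V = 226∠-2.6° V = 225.8 - j10.25 V.
Step 5 — Current: I = V / Z = 8.484 - j0.4449 A = 8.496∠-3.0° A.
Step 6 — Complex power: S = V·I* = 1920 + j13.47 VA.
Step 7 — Real power: P = Re(S) = 1920 W.
Step 8 — Reactive power: Q = Im(S) = 13.47 VAR.
Step 9 — Apparent power: |S| = 1920 VA.
Step 10 — Power factor: PF = P/|S| = 1 (lagging).

(a) P = 1920 W  (b) Q = 13.47 VAR  (c) S = 1920 VA  (d) PF = 1 (lagging)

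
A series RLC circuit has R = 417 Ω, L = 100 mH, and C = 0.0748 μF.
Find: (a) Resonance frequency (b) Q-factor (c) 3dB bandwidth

Step 1 — Resonance condition Im(Z)=0 gives ω₀ = 1/√(LC).
Step 2 — ω₀ = 1/√(0.1·7.48e-08) = 1.156e+04 rad/s.
Step 3 — f₀ = ω₀/(2π) = 1840 Hz.
Step 4 — Series Q: Q = ω₀L/R = 1.156e+04·0.1/417 = 2.773.
Step 5 — 3dB bandwidth: Δω = ω₀/Q = 4170 rad/s; BW = Δω/(2π) = 663.7 Hz.

(a) f₀ = 1840 Hz  (b) Q = 2.773  (c) BW = 663.7 Hz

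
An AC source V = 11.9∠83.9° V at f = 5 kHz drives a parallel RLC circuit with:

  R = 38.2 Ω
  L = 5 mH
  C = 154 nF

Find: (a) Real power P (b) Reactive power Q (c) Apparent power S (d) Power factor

Step 1 — Angular frequency: ω = 2π·f = 2π·5000 = 3.142e+04 rad/s.
Step 2 — Component impedances:
  R: Z = R = 38.2 Ω
  L: Z = jωL = j·3.142e+04·0.005 = 0 + j157.1 Ω
  C: Z = 1/(jωC) = -j/(ω·C) = 0 - j206.7 Ω
Step 3 — Parallel combination: 1/Z_total = 1/R + 1/L + 1/C; Z_total = 38.07 + j2.222 Ω = 38.14∠3.3° Ω.
Step 4 — Source phasor: V = 11.9∠83.9° V = 1.265 + j11.83 V.
Step 5 — Current: I = V / Z = 0.05119 + j0.3078 A = 0.312∠80.6° A.
Step 6 — Complex power: S = V·I* = 3.707 + j0.2164 VA.
Step 7 — Real power: P = Re(S) = 3.707 W.
Step 8 — Reactive power: Q = Im(S) = 0.2164 VAR.
Step 9 — Apparent power: |S| = 3.713 VA.
Step 10 — Power factor: PF = P/|S| = 0.9983 (lagging).

(a) P = 3.707 W  (b) Q = 0.2164 VAR  (c) S = 3.713 VA  (d) PF = 0.9983 (lagging)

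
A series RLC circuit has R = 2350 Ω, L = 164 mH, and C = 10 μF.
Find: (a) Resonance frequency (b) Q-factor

Step 1 — Resonance condition Im(Z)=0 gives ω₀ = 1/√(LC).
Step 2 — ω₀ = 1/√(0.164·1e-05) = 780.9 rad/s.
Step 3 — f₀ = ω₀/(2π) = 124.3 Hz.
Step 4 — Series Q: Q = ω₀L/R = 780.9·0.164/2350 = 0.05449.

(a) f₀ = 124.3 Hz  (b) Q = 0.05449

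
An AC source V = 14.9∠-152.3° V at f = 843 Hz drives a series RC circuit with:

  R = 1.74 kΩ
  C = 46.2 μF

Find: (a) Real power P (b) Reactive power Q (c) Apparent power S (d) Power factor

Step 1 — Angular frequency: ω = 2π·f = 2π·843 = 5297 rad/s.
Step 2 — Component impedances:
  R: Z = R = 1740 Ω
  C: Z = 1/(jωC) = -j/(ω·C) = 0 - j4.086 Ω
Step 3 — Series combination: Z_total = R + C = 1740 - j4.086 Ω = 1740∠-0.1° Ω.
Step 4 — Source phasor: V = 14.9∠-152.3° V = -13.19 - j6.926 V.
Step 5 — Current: I = V / Z = -0.007572 - j0.003998 A = 0.008563∠-152.2° A.
Step 6 — Complex power: S = V·I* = 0.1276 - j0.0002997 VA.
Step 7 — Real power: P = Re(S) = 0.1276 W.
Step 8 — Reactive power: Q = Im(S) = -0.0002997 VAR.
Step 9 — Apparent power: |S| = 0.1276 VA.
Step 10 — Power factor: PF = P/|S| = 1 (leading).

(a) P = 0.1276 W  (b) Q = -0.0002997 VAR  (c) S = 0.1276 VA  (d) PF = 1 (leading)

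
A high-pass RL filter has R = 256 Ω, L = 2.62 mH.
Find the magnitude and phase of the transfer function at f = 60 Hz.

Step 1 — Angular frequency: ω = 2π·60 = 377 rad/s.
Step 2 — Transfer function: H(jω) = jωL/(R + jωL).
Step 3 — Numerator jωL = j·0.9877; denominator R + jωL = 256 + j0.9877.
Step 4 — H = 1.489e-05 + j0.003858.
Step 5 — Magnitude: |H| = 0.003858 (-48.3 dB); phase: φ = 89.8°.

|H| = 0.003858 (-48.3 dB), φ = 89.8°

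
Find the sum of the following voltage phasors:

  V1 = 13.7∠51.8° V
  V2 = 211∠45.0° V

Step 1 — Convert each phasor to rectangular form:
  V1 = 13.7·(cos(51.8°) + j·sin(51.8°)) = 8.472 + j10.77 V
  V2 = 211·(cos(45.0°) + j·sin(45.0°)) = 149.2 + j149.2 V
Step 2 — Sum components: V_total = 157.7 + j160 V.
Step 3 — Convert to polar: |V_total| = 224.6 V, ∠V_total = 45.4°.

V_total = 224.6∠45.4° V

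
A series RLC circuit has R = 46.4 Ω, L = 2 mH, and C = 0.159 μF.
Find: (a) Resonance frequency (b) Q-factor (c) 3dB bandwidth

Step 1 — Resonance condition Im(Z)=0 gives ω₀ = 1/√(LC).
Step 2 — ω₀ = 1/√(0.002·1.59e-07) = 5.608e+04 rad/s.
Step 3 — f₀ = ω₀/(2π) = 8925 Hz.
Step 4 — Series Q: Q = ω₀L/R = 5.608e+04·0.002/46.4 = 2.417.
Step 5 — 3dB bandwidth: Δω = ω₀/Q = 2.32e+04 rad/s; BW = Δω/(2π) = 3692 Hz.

(a) f₀ = 8925 Hz  (b) Q = 2.417  (c) BW = 3692 Hz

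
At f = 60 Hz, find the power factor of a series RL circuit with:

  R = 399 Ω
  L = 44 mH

Step 1 — Angular frequency: ω = 2π·f = 2π·60 = 377 rad/s.
Step 2 — Component impedances:
  R: Z = R = 399 Ω
  L: Z = jωL = j·377·0.044 = 0 + j16.59 Ω
Step 3 — Series combination: Z_total = R + L = 399 + j16.59 Ω = 399.3∠2.4° Ω.
Step 4 — Power factor: PF = cos(φ) = Re(Z)/|Z| = 399/399.34 = 0.9991.
Step 5 — Type: Im(Z) = 16.59 ⇒ lagging (phase φ = 2.4°).

PF = 0.9991 (lagging, φ = 2.4°)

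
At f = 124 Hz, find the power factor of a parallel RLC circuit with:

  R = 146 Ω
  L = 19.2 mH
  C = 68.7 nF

Step 1 — Angular frequency: ω = 2π·f = 2π·124 = 779.1 rad/s.
Step 2 — Component impedances:
  R: Z = R = 146 Ω
  L: Z = jωL = j·779.1·0.0192 = 0 + j14.96 Ω
  C: Z = 1/(jωC) = -j/(ω·C) = 0 - j1.868e+04 Ω
Step 3 — Parallel combination: 1/Z_total = 1/R + 1/L + 1/C; Z_total = 1.519 + j14.82 Ω = 14.89∠84.1° Ω.
Step 4 — Power factor: PF = cos(φ) = Re(Z)/|Z| = 1.519/14.89 = 0.102.
Step 5 — Type: Im(Z) = 14.82 ⇒ lagging (phase φ = 84.1°).

PF = 0.102 (lagging, φ = 84.1°)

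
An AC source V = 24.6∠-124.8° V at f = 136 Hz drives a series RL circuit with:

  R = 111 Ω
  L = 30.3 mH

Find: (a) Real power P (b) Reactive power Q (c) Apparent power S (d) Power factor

Step 1 — Angular frequency: ω = 2π·f = 2π·136 = 854.5 rad/s.
Step 2 — Component impedances:
  R: Z = R = 111 Ω
  L: Z = jωL = j·854.5·0.0303 = 0 + j25.89 Ω
Step 3 — Series combination: Z_total = R + L = 111 + j25.89 Ω = 114∠13.1° Ω.
Step 4 — Source phasor: V = 24.6∠-124.8° V = -14.04 - j20.2 V.
Step 5 — Current: I = V / Z = -0.1602 - j0.1446 A = 0.2158∠-137.9° A.
Step 6 — Complex power: S = V·I* = 5.171 + j1.206 VA.
Step 7 — Real power: P = Re(S) = 5.171 W.
Step 8 — Reactive power: Q = Im(S) = 1.206 VAR.
Step 9 — Apparent power: |S| = 5.309 VA.
Step 10 — Power factor: PF = P/|S| = 0.9739 (lagging).

(a) P = 5.171 W  (b) Q = 1.206 VAR  (c) S = 5.309 VA  (d) PF = 0.9739 (lagging)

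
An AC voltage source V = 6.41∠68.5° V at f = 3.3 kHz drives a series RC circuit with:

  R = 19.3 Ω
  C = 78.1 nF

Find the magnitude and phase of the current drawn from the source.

Step 1 — Angular frequency: ω = 2π·f = 2π·3300 = 2.073e+04 rad/s.
Step 2 — Component impedances:
  R: Z = R = 19.3 Ω
  C: Z = 1/(jωC) = -j/(ω·C) = 0 - j617.5 Ω
Step 3 — Series combination: Z_total = R + C = 19.3 - j617.5 Ω = 617.8∠-88.2° Ω.
Step 4 — Source phasor: V = 6.41∠68.5° V = 2.349 + j5.964 V.
Step 5 — Ohm's law: I = V / Z_total = (2.349 + j5.964) / (19.3 - j617.5) = -0.00953 + j0.004102 A.
Step 6 — Convert to polar: |I| = 0.01038 A, ∠I = 156.7°.

I = 0.01038∠156.7° A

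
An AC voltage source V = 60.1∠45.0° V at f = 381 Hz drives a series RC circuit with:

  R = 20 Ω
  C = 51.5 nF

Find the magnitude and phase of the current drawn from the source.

Step 1 — Angular frequency: ω = 2π·f = 2π·381 = 2394 rad/s.
Step 2 — Component impedances:
  R: Z = R = 20 Ω
  C: Z = 1/(jωC) = -j/(ω·C) = 0 - j8111 Ω
Step 3 — Series combination: Z_total = R + C = 20 - j8111 Ω = 8111∠-89.9° Ω.
Step 4 — Source phasor: V = 60.1∠45.0° V = 42.5 + j42.5 V.
Step 5 — Ohm's law: I = V / Z_total = (42.5 + j42.5) / (20 - j8111) = -0.005226 + j0.005252 A.
Step 6 — Convert to polar: |I| = 0.007409 A, ∠I = 134.9°.

I = 0.007409∠134.9° A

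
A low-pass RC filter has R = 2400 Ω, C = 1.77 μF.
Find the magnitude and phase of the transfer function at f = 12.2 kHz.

Step 1 — Angular frequency: ω = 2π·1.22e+04 = 7.665e+04 rad/s.
Step 2 — Transfer function: H(jω) = 1/(1 + jωRC).
Step 3 — Denominator: 1 + jωRC = 1 + j·7.665e+04·2400·1.77e-06 = 1 + j325.6.
Step 4 — H = 9.431e-06 - j0.003071.
Step 5 — Magnitude: |H| = 0.003071 (-50.3 dB); phase: φ = -89.8°.

|H| = 0.003071 (-50.3 dB), φ = -89.8°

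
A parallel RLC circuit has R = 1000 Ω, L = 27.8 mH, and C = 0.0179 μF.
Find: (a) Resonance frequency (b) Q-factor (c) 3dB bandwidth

Step 1 — Resonance: ω₀ = 1/√(LC) = 1/√(0.0278·1.79e-08) = 4.483e+04 rad/s.
Step 2 — f₀ = ω₀/(2π) = 7135 Hz.
Step 3 — Parallel Q: Q = R/(ω₀L) = 1000/(4.483e+04·0.0278) = 0.8024.
Step 4 — Bandwidth: Δω = ω₀/Q = 5.587e+04 rad/s; BW = Δω/(2π) = 8891 Hz.

(a) f₀ = 7135 Hz  (b) Q = 0.8024  (c) BW = 8891 Hz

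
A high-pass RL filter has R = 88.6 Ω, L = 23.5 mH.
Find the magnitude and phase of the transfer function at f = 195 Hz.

Step 1 — Angular frequency: ω = 2π·195 = 1225 rad/s.
Step 2 — Transfer function: H(jω) = jωL/(R + jωL).
Step 3 — Numerator jωL = j·28.79; denominator R + jωL = 88.6 + j28.79.
Step 4 — H = 0.09552 + j0.2939.
Step 5 — Magnitude: |H| = 0.3091 (-10.2 dB); phase: φ = 72.0°.

|H| = 0.3091 (-10.2 dB), φ = 72.0°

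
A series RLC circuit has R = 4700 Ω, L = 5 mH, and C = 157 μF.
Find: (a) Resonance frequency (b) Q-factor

Step 1 — Resonance condition Im(Z)=0 gives ω₀ = 1/√(LC).
Step 2 — ω₀ = 1/√(0.005·0.000157) = 1129 rad/s.
Step 3 — f₀ = ω₀/(2π) = 179.6 Hz.
Step 4 — Series Q: Q = ω₀L/R = 1129·0.005/4700 = 0.001201.

(a) f₀ = 179.6 Hz  (b) Q = 0.001201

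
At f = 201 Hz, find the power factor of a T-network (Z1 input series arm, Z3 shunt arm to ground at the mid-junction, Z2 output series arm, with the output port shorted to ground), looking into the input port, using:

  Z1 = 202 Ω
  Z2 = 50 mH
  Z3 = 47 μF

Step 1 — Angular frequency: ω = 2π·f = 2π·201 = 1263 rad/s.
Step 2 — Component impedances:
  Z1: Z = R = 202 Ω
  Z2: Z = jωL = j·1263·0.05 = 0 + j63.15 Ω
  Z3: Z = 1/(jωC) = -j/(ω·C) = 0 - j16.85 Ω
Step 3 — With the output port shorted to ground, the output series arm Z2 runs from the junction to ground; the shunt arm Z3 also runs from the junction to ground. They appear in parallel: Z3 || Z2 = 0 - j22.98 Ω.
Step 4 — Series with input arm Z1: Z_in = Z1 + (Z3 || Z2) = 202 - j22.98 Ω = 203.3∠-6.5° Ω.
Step 5 — Power factor: PF = cos(φ) = Re(Z)/|Z| = 202/203.3 = 0.9936.
Step 6 — Type: Im(Z) = -22.98 ⇒ leading (phase φ = -6.5°).

PF = 0.9936 (leading, φ = -6.5°)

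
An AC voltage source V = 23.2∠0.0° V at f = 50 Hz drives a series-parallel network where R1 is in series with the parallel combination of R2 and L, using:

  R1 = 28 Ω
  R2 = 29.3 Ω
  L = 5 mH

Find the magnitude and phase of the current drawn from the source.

Step 1 — Angular frequency: ω = 2π·f = 2π·50 = 314.2 rad/s.
Step 2 — Component impedances:
  R1: Z = R = 28 Ω
  R2: Z = R = 29.3 Ω
  L: Z = jωL = j·314.2·0.005 = 0 + j1.571 Ω
Step 3 — Parallel branch: R2 || L = 1/(1/R2 + 1/L) = 0.08397 + j1.566 Ω.
Step 4 — Series with R1: Z_total = R1 + (R2 || L) = 28.08 + j1.566 Ω = 28.13∠3.2° Ω.
Step 5 — Source phasor: V = 23.2∠0.0° V = 23.2 V.
Step 6 — Ohm's law: I = V / Z_total = (23.2) / (28.08 + j1.566) = 0.8235 - j0.04593 A.
Step 7 — Convert to polar: |I| = 0.8248 A, ∠I = -3.2°.

I = 0.8248∠-3.2° A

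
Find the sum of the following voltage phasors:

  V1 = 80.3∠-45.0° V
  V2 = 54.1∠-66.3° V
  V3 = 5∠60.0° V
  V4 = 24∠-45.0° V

Step 1 — Convert each phasor to rectangular form:
  V1 = 80.3·(cos(-45.0°) + j·sin(-45.0°)) = 56.78 - j56.78 V
  V2 = 54.1·(cos(-66.3°) + j·sin(-66.3°)) = 21.75 - j49.54 V
  V3 = 5·(cos(60.0°) + j·sin(60.0°)) = 2.5 + j4.33 V
  V4 = 24·(cos(-45.0°) + j·sin(-45.0°)) = 16.97 - j16.97 V
Step 2 — Sum components: V_total = 98 - j119 V.
Step 3 — Convert to polar: |V_total| = 154.1 V, ∠V_total = -50.5°.

V_total = 154.1∠-50.5° V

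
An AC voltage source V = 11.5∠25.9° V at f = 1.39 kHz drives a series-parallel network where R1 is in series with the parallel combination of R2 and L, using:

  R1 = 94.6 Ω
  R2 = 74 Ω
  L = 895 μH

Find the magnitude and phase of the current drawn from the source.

Step 1 — Angular frequency: ω = 2π·f = 2π·1390 = 8734 rad/s.
Step 2 — Component impedances:
  R1: Z = R = 94.6 Ω
  R2: Z = R = 74 Ω
  L: Z = jωL = j·8734·0.000895 = 0 + j7.817 Ω
Step 3 — Parallel branch: R2 || L = 1/(1/R2 + 1/L) = 0.8166 + j7.73 Ω.
Step 4 — Series with R1: Z_total = R1 + (R2 || L) = 95.42 + j7.73 Ω = 95.73∠4.6° Ω.
Step 5 — Source phasor: V = 11.5∠25.9° V = 10.34 + j5.023 V.
Step 6 — Ohm's law: I = V / Z_total = (10.34 + j5.023) / (95.42 + j7.73) = 0.1119 + j0.04358 A.
Step 7 — Convert to polar: |I| = 0.1201 A, ∠I = 21.3°.

I = 0.1201∠21.3° A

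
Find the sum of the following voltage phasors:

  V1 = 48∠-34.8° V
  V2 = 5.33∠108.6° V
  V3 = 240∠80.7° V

Step 1 — Convert each phasor to rectangular form:
  V1 = 48·(cos(-34.8°) + j·sin(-34.8°)) = 39.42 - j27.39 V
  V2 = 5.33·(cos(108.6°) + j·sin(108.6°)) = -1.7 + j5.052 V
  V3 = 240·(cos(80.7°) + j·sin(80.7°)) = 38.78 + j236.8 V
Step 2 — Sum components: V_total = 76.5 + j214.5 V.
Step 3 — Convert to polar: |V_total| = 227.7 V, ∠V_total = 70.4°.

V_total = 227.7∠70.4° V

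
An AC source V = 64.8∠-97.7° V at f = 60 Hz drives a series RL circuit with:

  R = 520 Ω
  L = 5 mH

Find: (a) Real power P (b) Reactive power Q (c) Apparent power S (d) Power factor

Step 1 — Angular frequency: ω = 2π·f = 2π·60 = 377 rad/s.
Step 2 — Component impedances:
  R: Z = R = 520 Ω
  L: Z = jωL = j·377·0.005 = 0 + j1.885 Ω
Step 3 — Series combination: Z_total = R + L = 520 + j1.885 Ω = 520∠0.2° Ω.
Step 4 — Source phasor: V = 64.8∠-97.7° V = -8.682 - j64.22 V.
Step 5 — Current: I = V / Z = -0.01714 - j0.1234 A = 0.1246∠-97.9° A.
Step 6 — Complex power: S = V·I* = 8.075 + j0.02927 VA.
Step 7 — Real power: P = Re(S) = 8.075 W.
Step 8 — Reactive power: Q = Im(S) = 0.02927 VAR.
Step 9 — Apparent power: |S| = 8.075 VA.
Step 10 — Power factor: PF = P/|S| = 1 (lagging).

(a) P = 8.075 W  (b) Q = 0.02927 VAR  (c) S = 8.075 VA  (d) PF = 1 (lagging)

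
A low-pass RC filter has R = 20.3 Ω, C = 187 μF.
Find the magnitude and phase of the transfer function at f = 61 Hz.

Step 1 — Angular frequency: ω = 2π·61 = 383.3 rad/s.
Step 2 — Transfer function: H(jω) = 1/(1 + jωRC).
Step 3 — Denominator: 1 + jωRC = 1 + j·383.3·20.3·0.000187 = 1 + j1.455.
Step 4 — H = 0.3208 - j0.4668.
Step 5 — Magnitude: |H| = 0.5664 (-4.9 dB); phase: φ = -55.5°.

|H| = 0.5664 (-4.9 dB), φ = -55.5°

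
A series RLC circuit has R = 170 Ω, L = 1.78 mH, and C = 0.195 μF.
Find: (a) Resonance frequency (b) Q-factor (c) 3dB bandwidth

Step 1 — Resonance: ω₀ = 1/√(LC) = 1/√(0.00178·1.95e-07) = 5.368e+04 rad/s.
Step 2 — f₀ = ω₀/(2π) = 8543 Hz.
Step 3 — Series Q: Q = ω₀L/R = 5.368e+04·0.00178/170 = 0.562.
Step 4 — Bandwidth: Δω = ω₀/Q = 9.551e+04 rad/s; BW = Δω/(2π) = 1.52e+04 Hz.

(a) f₀ = 8543 Hz  (b) Q = 0.562  (c) BW = 1.52e+04 Hz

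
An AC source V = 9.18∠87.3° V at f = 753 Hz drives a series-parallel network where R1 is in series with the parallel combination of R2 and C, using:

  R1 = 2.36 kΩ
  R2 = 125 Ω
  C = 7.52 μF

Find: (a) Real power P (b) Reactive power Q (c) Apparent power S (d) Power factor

Step 1 — Angular frequency: ω = 2π·f = 2π·753 = 4731 rad/s.
Step 2 — Component impedances:
  R1: Z = R = 2360 Ω
  R2: Z = R = 125 Ω
  C: Z = 1/(jωC) = -j/(ω·C) = 0 - j28.11 Ω
Step 3 — Parallel branch: R2 || C = 1/(1/R2 + 1/C) = 6.016 - j26.75 Ω.
Step 4 — Series with R1: Z_total = R1 + (R2 || C) = 2366 - j26.75 Ω = 2366∠-0.6° Ω.
Step 5 — Source phasor: V = 9.18∠87.3° V = 0.4324 + j9.17 V.
Step 6 — Current: I = V / Z = 0.0001389 + j0.003877 A = 0.00388∠87.9° A.
Step 7 — Complex power: S = V·I* = 0.03561 - j0.0004027 VA.
Step 8 — Real power: P = Re(S) = 0.03561 W.
Step 9 — Reactive power: Q = Im(S) = -0.0004027 VAR.
Step 10 — Apparent power: |S| = 0.03562 VA.
Step 11 — Power factor: PF = P/|S| = 0.9999 (leading).

(a) P = 0.03561 W  (b) Q = -0.0004027 VAR  (c) S = 0.03562 VA  (d) PF = 0.9999 (leading)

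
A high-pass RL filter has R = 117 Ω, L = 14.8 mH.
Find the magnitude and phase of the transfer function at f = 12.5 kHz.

Step 1 — Angular frequency: ω = 2π·1.25e+04 = 7.854e+04 rad/s.
Step 2 — Transfer function: H(jω) = jωL/(R + jωL).
Step 3 — Numerator jωL = j·1162; denominator R + jωL = 117 + j1162.
Step 4 — H = 0.99 + j0.09965.
Step 5 — Magnitude: |H| = 0.995 (-0.0 dB); phase: φ = 5.7°.

|H| = 0.995 (-0.0 dB), φ = 5.7°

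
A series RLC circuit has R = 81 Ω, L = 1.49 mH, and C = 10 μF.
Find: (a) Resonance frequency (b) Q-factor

Step 1 — Resonance condition Im(Z)=0 gives ω₀ = 1/√(LC).
Step 2 — ω₀ = 1/√(0.00149·1e-05) = 8192 rad/s.
Step 3 — f₀ = ω₀/(2π) = 1304 Hz.
Step 4 — Series Q: Q = ω₀L/R = 8192·0.00149/81 = 0.1507.

(a) f₀ = 1304 Hz  (b) Q = 0.1507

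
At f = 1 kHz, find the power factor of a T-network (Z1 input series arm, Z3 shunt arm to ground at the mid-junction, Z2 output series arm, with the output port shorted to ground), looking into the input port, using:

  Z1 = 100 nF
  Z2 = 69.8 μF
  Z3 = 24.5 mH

Step 1 — Angular frequency: ω = 2π·f = 2π·1000 = 6283 rad/s.
Step 2 — Component impedances:
  Z1: Z = 1/(jωC) = -j/(ω·C) = 0 - j1592 Ω
  Z2: Z = 1/(jωC) = -j/(ω·C) = 0 - j2.28 Ω
  Z3: Z = jωL = j·6283·0.0245 = 0 + j153.9 Ω
Step 3 — With the output port shorted to ground, the output series arm Z2 runs from the junction to ground; the shunt arm Z3 also runs from the junction to ground. They appear in parallel: Z3 || Z2 = 0 - j2.314 Ω.
Step 4 — Series with input arm Z1: Z_in = Z1 + (Z3 || Z2) = 0 - j1594 Ω = 1594∠-90.0° Ω.
Step 5 — Power factor: PF = cos(φ) = Re(Z)/|Z| = 0/1594 = 0.
Step 6 — Type: Im(Z) = -1594 ⇒ leading (phase φ = -90.0°).

PF = 0 (leading, φ = -90.0°)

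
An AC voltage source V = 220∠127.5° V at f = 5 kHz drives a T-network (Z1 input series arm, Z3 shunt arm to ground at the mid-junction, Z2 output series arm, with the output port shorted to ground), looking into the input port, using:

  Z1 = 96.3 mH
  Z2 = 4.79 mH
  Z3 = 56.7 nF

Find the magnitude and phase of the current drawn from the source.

Step 1 — Angular frequency: ω = 2π·f = 2π·5000 = 3.142e+04 rad/s.
Step 2 — Component impedances:
  Z1: Z = jωL = j·3.142e+04·0.0963 = 0 + j3025 Ω
  Z2: Z = jωL = j·3.142e+04·0.00479 = 0 + j150.5 Ω
  Z3: Z = 1/(jωC) = -j/(ω·C) = 0 - j561.4 Ω
Step 3 — With the output port shorted to ground, the output series arm Z2 runs from the junction to ground; the shunt arm Z3 also runs from the junction to ground. They appear in parallel: Z3 || Z2 = 0 + j205.6 Ω.
Step 4 — Series with input arm Z1: Z_in = Z1 + (Z3 || Z2) = 0 + j3231 Ω = 3231∠90.0° Ω.
Step 5 — Source phasor: V = 220∠127.5° V = -133.9 + j174.5 V.
Step 6 — Ohm's law: I = V / Z_total = (-133.9 + j174.5) / (0 + j3231) = 0.05402 + j0.04145 A.
Step 7 — Convert to polar: |I| = 0.06809 A, ∠I = 37.5°.

I = 0.06809∠37.5° A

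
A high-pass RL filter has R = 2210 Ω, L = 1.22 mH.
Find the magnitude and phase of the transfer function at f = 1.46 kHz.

Step 1 — Angular frequency: ω = 2π·1460 = 9173 rad/s.
Step 2 — Transfer function: H(jω) = jωL/(R + jωL).
Step 3 — Numerator jωL = j·11.19; denominator R + jωL = 2210 + j11.19.
Step 4 — H = 2.564e-05 + j0.005064.
Step 5 — Magnitude: |H| = 0.005064 (-45.9 dB); phase: φ = 89.7°.

|H| = 0.005064 (-45.9 dB), φ = 89.7°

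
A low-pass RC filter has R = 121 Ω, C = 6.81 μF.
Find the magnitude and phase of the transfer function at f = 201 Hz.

Step 1 — Angular frequency: ω = 2π·201 = 1263 rad/s.
Step 2 — Transfer function: H(jω) = 1/(1 + jωRC).
Step 3 — Denominator: 1 + jωRC = 1 + j·1263·121·6.81e-06 = 1 + j1.041.
Step 4 — H = 0.4801 - j0.4996.
Step 5 — Magnitude: |H| = 0.6929 (-3.2 dB); phase: φ = -46.1°.

|H| = 0.6929 (-3.2 dB), φ = -46.1°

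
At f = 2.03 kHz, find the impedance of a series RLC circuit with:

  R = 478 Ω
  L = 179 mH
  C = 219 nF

Step 1 — Angular frequency: ω = 2π·f = 2π·2030 = 1.275e+04 rad/s.
Step 2 — Component impedances:
  R: Z = R = 478 Ω
  L: Z = jωL = j·1.275e+04·0.179 = 0 + j2283 Ω
  C: Z = 1/(jωC) = -j/(ω·C) = 0 - j358 Ω
Step 3 — Series combination: Z_total = R + L + C = 478 + j1925 Ω = 1984∠76.1° Ω.

Z = 478 + j1925 Ω = 1984∠76.1° Ω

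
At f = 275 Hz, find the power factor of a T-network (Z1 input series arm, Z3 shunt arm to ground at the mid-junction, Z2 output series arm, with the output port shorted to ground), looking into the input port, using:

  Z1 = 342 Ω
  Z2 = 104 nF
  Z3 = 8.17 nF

Step 1 — Angular frequency: ω = 2π·f = 2π·275 = 1728 rad/s.
Step 2 — Component impedances:
  Z1: Z = R = 342 Ω
  Z2: Z = 1/(jωC) = -j/(ω·C) = 0 - j5565 Ω
  Z3: Z = 1/(jωC) = -j/(ω·C) = 0 - j7.084e+04 Ω
Step 3 — With the output port shorted to ground, the output series arm Z2 runs from the junction to ground; the shunt arm Z3 also runs from the junction to ground. They appear in parallel: Z3 || Z2 = 0 - j5160 Ω.
Step 4 — Series with input arm Z1: Z_in = Z1 + (Z3 || Z2) = 342 - j5160 Ω = 5171∠-86.2° Ω.
Step 5 — Power factor: PF = cos(φ) = Re(Z)/|Z| = 342/5171 = 0.06614.
Step 6 — Type: Im(Z) = -5160 ⇒ leading (phase φ = -86.2°).

PF = 0.06614 (leading, φ = -86.2°)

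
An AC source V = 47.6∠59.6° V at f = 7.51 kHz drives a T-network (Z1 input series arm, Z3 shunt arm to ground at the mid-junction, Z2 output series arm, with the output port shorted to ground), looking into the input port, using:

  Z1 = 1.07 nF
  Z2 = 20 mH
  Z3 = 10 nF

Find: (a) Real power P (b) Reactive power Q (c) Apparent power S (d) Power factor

Step 1 — Angular frequency: ω = 2π·f = 2π·7510 = 4.719e+04 rad/s.
Step 2 — Component impedances:
  Z1: Z = 1/(jωC) = -j/(ω·C) = 0 - j1.981e+04 Ω
  Z2: Z = jωL = j·4.719e+04·0.02 = 0 + j943.7 Ω
  Z3: Z = 1/(jωC) = -j/(ω·C) = 0 - j2119 Ω
Step 3 — With the output port shorted to ground, the output series arm Z2 runs from the junction to ground; the shunt arm Z3 also runs from the junction to ground. They appear in parallel: Z3 || Z2 = 0 + j1701 Ω.
Step 4 — Series with input arm Z1: Z_in = Z1 + (Z3 || Z2) = 0 - j1.81e+04 Ω = 1.81e+04∠-90.0° Ω.
Step 5 — Source phasor: V = 47.6∠59.6° V = 24.09 + j41.06 V.
Step 6 — Current: I = V / Z = -0.002268 + j0.00133 A = 0.002629∠149.6° A.
Step 7 — Complex power: S = V·I* = 0 - j0.1251 VA.
Step 8 — Real power: P = Re(S) = 0 W.
Step 9 — Reactive power: Q = Im(S) = -0.1251 VAR.
Step 10 — Apparent power: |S| = 0.1251 VA.
Step 11 — Power factor: PF = P/|S| = 0 (leading).

(a) P = 0 W  (b) Q = -0.1251 VAR  (c) S = 0.1251 VA  (d) PF = 0 (leading)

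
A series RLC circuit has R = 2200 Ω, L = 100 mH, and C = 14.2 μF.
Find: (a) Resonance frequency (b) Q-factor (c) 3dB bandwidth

Step 1 — Resonance condition Im(Z)=0 gives ω₀ = 1/√(LC).
Step 2 — ω₀ = 1/√(0.1·1.42e-05) = 839.2 rad/s.
Step 3 — f₀ = ω₀/(2π) = 133.6 Hz.
Step 4 — Series Q: Q = ω₀L/R = 839.2·0.1/2200 = 0.03814.
Step 5 — 3dB bandwidth: Δω = ω₀/Q = 2.2e+04 rad/s; BW = Δω/(2π) = 3501 Hz.

(a) f₀ = 133.6 Hz  (b) Q = 0.03814  (c) BW = 3501 Hz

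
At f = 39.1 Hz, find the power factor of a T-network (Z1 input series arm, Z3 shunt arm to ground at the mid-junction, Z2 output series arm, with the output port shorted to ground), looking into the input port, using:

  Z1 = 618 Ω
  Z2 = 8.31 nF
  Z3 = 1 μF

Step 1 — Angular frequency: ω = 2π·f = 2π·39.1 = 245.7 rad/s.
Step 2 — Component impedances:
  Z1: Z = R = 618 Ω
  Z2: Z = 1/(jωC) = -j/(ω·C) = 0 - j4.898e+05 Ω
  Z3: Z = 1/(jωC) = -j/(ω·C) = 0 - j4070 Ω
Step 3 — With the output port shorted to ground, the output series arm Z2 runs from the junction to ground; the shunt arm Z3 also runs from the junction to ground. They appear in parallel: Z3 || Z2 = 0 - j4037 Ω.
Step 4 — Series with input arm Z1: Z_in = Z1 + (Z3 || Z2) = 618 - j4037 Ω = 4084∠-81.3° Ω.
Step 5 — Power factor: PF = cos(φ) = Re(Z)/|Z| = 618/4084 = 0.1513.
Step 6 — Type: Im(Z) = -4037 ⇒ leading (phase φ = -81.3°).

PF = 0.1513 (leading, φ = -81.3°)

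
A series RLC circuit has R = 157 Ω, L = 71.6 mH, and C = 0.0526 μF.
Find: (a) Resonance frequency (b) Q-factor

Step 1 — Resonance condition Im(Z)=0 gives ω₀ = 1/√(LC).
Step 2 — ω₀ = 1/√(0.0716·5.26e-08) = 1.629e+04 rad/s.
Step 3 — f₀ = ω₀/(2π) = 2593 Hz.
Step 4 — Series Q: Q = ω₀L/R = 1.629e+04·0.0716/157 = 7.431.

(a) f₀ = 2593 Hz  (b) Q = 7.431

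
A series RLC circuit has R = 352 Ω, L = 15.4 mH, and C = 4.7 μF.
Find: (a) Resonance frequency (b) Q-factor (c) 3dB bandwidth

Step 1 — Resonance: ω₀ = 1/√(LC) = 1/√(0.0154·4.7e-06) = 3717 rad/s.
Step 2 — f₀ = ω₀/(2π) = 591.6 Hz.
Step 3 — Series Q: Q = ω₀L/R = 3717·0.0154/352 = 0.1626.
Step 4 — Bandwidth: Δω = ω₀/Q = 2.286e+04 rad/s; BW = Δω/(2π) = 3638 Hz.

(a) f₀ = 591.6 Hz  (b) Q = 0.1626  (c) BW = 3638 Hz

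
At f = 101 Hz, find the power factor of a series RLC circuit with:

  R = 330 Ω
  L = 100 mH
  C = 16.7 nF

Step 1 — Angular frequency: ω = 2π·f = 2π·101 = 634.6 rad/s.
Step 2 — Component impedances:
  R: Z = R = 330 Ω
  L: Z = jωL = j·634.6·0.1 = 0 + j63.46 Ω
  C: Z = 1/(jωC) = -j/(ω·C) = 0 - j9.436e+04 Ω
Step 3 — Series combination: Z_total = R + L + C = 330 - j9.43e+04 Ω = 9.43e+04∠-89.8° Ω.
Step 4 — Power factor: PF = cos(φ) = Re(Z)/|Z| = 330/94296 = 0.0035.
Step 5 — Type: Im(Z) = -9.43e+04 ⇒ leading (phase φ = -89.8°).

PF = 0.0035 (leading, φ = -89.8°)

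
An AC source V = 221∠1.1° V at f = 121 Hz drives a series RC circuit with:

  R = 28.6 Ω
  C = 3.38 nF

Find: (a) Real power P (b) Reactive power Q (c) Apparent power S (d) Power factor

Step 1 — Angular frequency: ω = 2π·f = 2π·121 = 760.3 rad/s.
Step 2 — Component impedances:
  R: Z = R = 28.6 Ω
  C: Z = 1/(jωC) = -j/(ω·C) = 0 - j3.892e+05 Ω
Step 3 — Series combination: Z_total = R + C = 28.6 - j3.892e+05 Ω = 3.892e+05∠-90.0° Ω.
Step 4 — Source phasor: V = 221∠1.1° V = 221 + j4.243 V.
Step 5 — Current: I = V / Z = -1.086e-05 + j0.0005678 A = 0.0005679∠91.1° A.
Step 6 — Complex power: S = V·I* = 9.224e-06 - j0.1255 VA.
Step 7 — Real power: P = Re(S) = 9.224e-06 W.
Step 8 — Reactive power: Q = Im(S) = -0.1255 VAR.
Step 9 — Apparent power: |S| = 0.1255 VA.
Step 10 — Power factor: PF = P/|S| = 7.349e-05 (leading).

(a) P = 9.224e-06 W  (b) Q = -0.1255 VAR  (c) S = 0.1255 VA  (d) PF = 7.349e-05 (leading)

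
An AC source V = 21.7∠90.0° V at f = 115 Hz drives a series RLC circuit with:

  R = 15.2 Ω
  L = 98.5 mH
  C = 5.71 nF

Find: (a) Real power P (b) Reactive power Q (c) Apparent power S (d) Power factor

Step 1 — Angular frequency: ω = 2π·f = 2π·115 = 722.6 rad/s.
Step 2 — Component impedances:
  R: Z = R = 15.2 Ω
  L: Z = jωL = j·722.6·0.0985 = 0 + j71.17 Ω
  C: Z = 1/(jωC) = -j/(ω·C) = 0 - j2.424e+05 Ω
Step 3 — Series combination: Z_total = R + L + C = 15.2 - j2.423e+05 Ω = 2.423e+05∠-90.0° Ω.
Step 4 — Source phasor: V = 21.7∠90.0° V = 0 + j21.7 V.
Step 5 — Current: I = V / Z = -8.956e-05 + j5.618e-09 A = 8.956e-05∠180.0° A.
Step 6 — Complex power: S = V·I* = 1.219e-07 - j0.001943 VA.
Step 7 — Real power: P = Re(S) = 1.219e-07 W.
Step 8 — Reactive power: Q = Im(S) = -0.001943 VAR.
Step 9 — Apparent power: |S| = 0.001943 VA.
Step 10 — Power factor: PF = P/|S| = 6.273e-05 (leading).

(a) P = 1.219e-07 W  (b) Q = -0.001943 VAR  (c) S = 0.001943 VA  (d) PF = 6.273e-05 (leading)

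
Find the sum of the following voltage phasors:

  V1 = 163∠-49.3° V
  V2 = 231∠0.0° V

Step 1 — Convert each phasor to rectangular form:
  V1 = 163·(cos(-49.3°) + j·sin(-49.3°)) = 106.3 - j123.6 V
  V2 = 231·(cos(0.0°) + j·sin(0.0°)) = 231 V
Step 2 — Sum components: V_total = 337.3 - j123.6 V.
Step 3 — Convert to polar: |V_total| = 359.2 V, ∠V_total = -20.1°.

V_total = 359.2∠-20.1° V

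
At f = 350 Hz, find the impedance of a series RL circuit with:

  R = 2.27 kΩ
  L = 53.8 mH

Step 1 — Angular frequency: ω = 2π·f = 2π·350 = 2199 rad/s.
Step 2 — Component impedances:
  R: Z = R = 2270 Ω
  L: Z = jωL = j·2199·0.0538 = 0 + j118.3 Ω
Step 3 — Series combination: Z_total = R + L = 2270 + j118.3 Ω = 2273∠3.0° Ω.

Z = 2270 + j118.3 Ω = 2273∠3.0° Ω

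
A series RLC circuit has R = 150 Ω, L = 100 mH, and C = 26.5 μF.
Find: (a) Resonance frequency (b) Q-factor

Step 1 — Resonance condition Im(Z)=0 gives ω₀ = 1/√(LC).
Step 2 — ω₀ = 1/√(0.1·2.65e-05) = 614.3 rad/s.
Step 3 — f₀ = ω₀/(2π) = 97.77 Hz.
Step 4 — Series Q: Q = ω₀L/R = 614.3·0.1/150 = 0.4095.

(a) f₀ = 97.77 Hz  (b) Q = 0.4095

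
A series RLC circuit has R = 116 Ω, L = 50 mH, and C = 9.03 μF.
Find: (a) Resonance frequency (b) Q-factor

Step 1 — Resonance condition Im(Z)=0 gives ω₀ = 1/√(LC).
Step 2 — ω₀ = 1/√(0.05·9.03e-06) = 1488 rad/s.
Step 3 — f₀ = ω₀/(2π) = 236.9 Hz.
Step 4 — Series Q: Q = ω₀L/R = 1488·0.05/116 = 0.6415.

(a) f₀ = 236.9 Hz  (b) Q = 0.6415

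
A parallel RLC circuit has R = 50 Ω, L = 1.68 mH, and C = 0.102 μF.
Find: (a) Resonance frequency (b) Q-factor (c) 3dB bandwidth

Step 1 — Resonance: ω₀ = 1/√(LC) = 1/√(0.00168·1.02e-07) = 7.639e+04 rad/s.
Step 2 — f₀ = ω₀/(2π) = 1.216e+04 Hz.
Step 3 — Parallel Q: Q = R/(ω₀L) = 50/(7.639e+04·0.00168) = 0.3896.
Step 4 — Bandwidth: Δω = ω₀/Q = 1.961e+05 rad/s; BW = Δω/(2π) = 3.121e+04 Hz.

(a) f₀ = 1.216e+04 Hz  (b) Q = 0.3896  (c) BW = 3.121e+04 Hz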